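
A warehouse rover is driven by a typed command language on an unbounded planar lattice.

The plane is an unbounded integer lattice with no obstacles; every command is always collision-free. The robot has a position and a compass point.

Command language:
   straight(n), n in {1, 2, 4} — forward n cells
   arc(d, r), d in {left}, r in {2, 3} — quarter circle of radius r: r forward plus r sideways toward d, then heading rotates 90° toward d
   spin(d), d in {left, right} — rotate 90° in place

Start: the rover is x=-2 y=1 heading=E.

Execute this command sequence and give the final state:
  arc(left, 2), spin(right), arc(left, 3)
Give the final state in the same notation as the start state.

x=3 y=6 heading=N

from: x=-2 y=1 heading=E
step 1 (arc(left, 2)): x=0 y=3 heading=N
step 2 (spin(right)): x=0 y=3 heading=E
step 3 (arc(left, 3)): x=3 y=6 heading=N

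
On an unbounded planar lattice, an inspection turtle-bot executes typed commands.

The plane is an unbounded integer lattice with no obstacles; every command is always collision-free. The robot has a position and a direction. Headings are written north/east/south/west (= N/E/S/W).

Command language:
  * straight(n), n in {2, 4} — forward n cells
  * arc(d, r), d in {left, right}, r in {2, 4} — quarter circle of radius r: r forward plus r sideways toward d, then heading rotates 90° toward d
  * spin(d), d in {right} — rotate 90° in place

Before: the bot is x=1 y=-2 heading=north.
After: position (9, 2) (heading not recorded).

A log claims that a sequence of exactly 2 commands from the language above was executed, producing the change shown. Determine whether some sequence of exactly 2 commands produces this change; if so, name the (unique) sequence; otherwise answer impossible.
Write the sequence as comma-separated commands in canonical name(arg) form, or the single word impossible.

arc(right, 4), straight(4)

key: running straight(4) before arc(right, 4) would end elsewhere — order is forced
from: x=1 y=-2 heading=north
1. arc(right, 4) → x=5 y=2 heading=east
2. straight(4) → x=9 y=2 heading=east
no other 2-command option fits: unique.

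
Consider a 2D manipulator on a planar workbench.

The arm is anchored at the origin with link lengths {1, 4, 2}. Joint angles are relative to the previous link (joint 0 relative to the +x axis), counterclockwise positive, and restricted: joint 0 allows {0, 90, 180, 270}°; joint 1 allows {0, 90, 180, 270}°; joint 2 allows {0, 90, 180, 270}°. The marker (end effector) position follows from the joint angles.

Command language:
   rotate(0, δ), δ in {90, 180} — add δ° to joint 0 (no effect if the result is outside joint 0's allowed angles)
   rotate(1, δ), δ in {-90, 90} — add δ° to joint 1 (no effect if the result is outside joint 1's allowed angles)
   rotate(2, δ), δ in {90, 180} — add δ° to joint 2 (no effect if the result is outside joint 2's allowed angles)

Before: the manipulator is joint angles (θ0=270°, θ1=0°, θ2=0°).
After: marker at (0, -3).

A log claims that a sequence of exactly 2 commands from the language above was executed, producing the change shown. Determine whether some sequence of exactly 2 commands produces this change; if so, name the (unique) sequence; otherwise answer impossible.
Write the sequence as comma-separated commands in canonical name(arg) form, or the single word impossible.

rotate(2, 90), rotate(2, 90)

begin: joint angles (θ0=270°, θ1=0°, θ2=0°)
[1] after rotate(2, 90): joint angles (θ0=270°, θ1=0°, θ2=90°)
[2] after rotate(2, 90): joint angles (θ0=270°, θ1=0°, θ2=180°)
no rival 2-sequence matches.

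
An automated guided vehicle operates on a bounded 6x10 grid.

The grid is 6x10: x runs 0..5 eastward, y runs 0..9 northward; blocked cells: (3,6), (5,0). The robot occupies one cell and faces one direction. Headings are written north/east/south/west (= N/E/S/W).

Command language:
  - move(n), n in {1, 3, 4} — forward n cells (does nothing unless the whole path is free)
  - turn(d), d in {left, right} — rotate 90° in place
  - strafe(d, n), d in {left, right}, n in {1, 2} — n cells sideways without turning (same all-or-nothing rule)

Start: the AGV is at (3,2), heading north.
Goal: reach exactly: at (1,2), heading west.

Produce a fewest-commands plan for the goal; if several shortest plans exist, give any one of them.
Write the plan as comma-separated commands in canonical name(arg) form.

strafe(left, 2), turn(left)

begin: at (3,2), heading north
step 1 (strafe(left, 2)): at (1,2), heading north
step 2 (turn(left)): at (1,2), heading west
no 1-step plan works, so 2 is optimal.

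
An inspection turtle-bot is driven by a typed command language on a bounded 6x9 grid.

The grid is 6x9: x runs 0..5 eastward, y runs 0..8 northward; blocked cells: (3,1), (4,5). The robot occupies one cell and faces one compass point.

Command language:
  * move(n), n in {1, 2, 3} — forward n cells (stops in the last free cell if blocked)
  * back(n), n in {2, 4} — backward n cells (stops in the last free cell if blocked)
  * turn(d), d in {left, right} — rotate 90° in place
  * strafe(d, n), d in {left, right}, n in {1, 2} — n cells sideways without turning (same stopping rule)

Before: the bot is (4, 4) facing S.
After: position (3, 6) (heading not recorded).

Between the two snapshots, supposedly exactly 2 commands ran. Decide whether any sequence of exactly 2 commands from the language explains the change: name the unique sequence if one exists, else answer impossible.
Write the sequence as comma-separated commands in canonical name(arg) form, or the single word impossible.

key: running back(2) before strafe(right, 1) would end elsewhere — order is forced
initial: (4, 4) facing S
step 1 (strafe(right, 1)): (3, 4) facing S
step 2 (back(2)): (3, 6) facing S
no rival 2-sequence matches.

strafe(right, 1), back(2)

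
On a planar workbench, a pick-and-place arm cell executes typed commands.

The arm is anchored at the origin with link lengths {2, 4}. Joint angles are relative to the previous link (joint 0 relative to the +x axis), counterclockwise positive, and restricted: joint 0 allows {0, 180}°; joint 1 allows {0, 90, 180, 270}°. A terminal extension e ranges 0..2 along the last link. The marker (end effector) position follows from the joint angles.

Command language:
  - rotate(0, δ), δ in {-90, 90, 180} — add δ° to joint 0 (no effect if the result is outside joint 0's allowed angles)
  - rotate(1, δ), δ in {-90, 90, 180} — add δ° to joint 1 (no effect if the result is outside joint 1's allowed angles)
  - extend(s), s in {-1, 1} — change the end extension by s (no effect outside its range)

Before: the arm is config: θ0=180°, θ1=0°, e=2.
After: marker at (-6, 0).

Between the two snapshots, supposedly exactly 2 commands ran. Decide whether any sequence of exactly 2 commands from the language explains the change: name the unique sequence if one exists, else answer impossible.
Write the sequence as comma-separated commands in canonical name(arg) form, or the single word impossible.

start: config: θ0=180°, θ1=0°, e=2
t=1 extend(-1) ⇒ config: θ0=180°, θ1=0°, e=1
t=2 extend(-1) ⇒ config: θ0=180°, θ1=0°, e=0
all 64 alternatives checked — unique.

extend(-1), extend(-1)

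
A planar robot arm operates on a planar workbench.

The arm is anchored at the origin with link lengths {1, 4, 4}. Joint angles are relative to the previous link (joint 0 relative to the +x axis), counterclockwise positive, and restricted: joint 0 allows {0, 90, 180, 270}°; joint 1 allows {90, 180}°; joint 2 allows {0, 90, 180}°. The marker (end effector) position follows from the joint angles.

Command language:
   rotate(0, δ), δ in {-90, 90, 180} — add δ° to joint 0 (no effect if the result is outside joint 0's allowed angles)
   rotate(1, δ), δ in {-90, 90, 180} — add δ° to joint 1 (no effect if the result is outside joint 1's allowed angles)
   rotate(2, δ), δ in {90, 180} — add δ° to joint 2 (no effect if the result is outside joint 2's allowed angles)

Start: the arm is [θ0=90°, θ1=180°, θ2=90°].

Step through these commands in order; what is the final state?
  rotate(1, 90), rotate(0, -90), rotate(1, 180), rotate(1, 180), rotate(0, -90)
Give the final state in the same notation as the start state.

begin: [θ0=90°, θ1=180°, θ2=90°]
1. rotate(1, 90) → [θ0=90°, θ1=180°, θ2=90°]
2. rotate(0, -90) → [θ0=0°, θ1=180°, θ2=90°]
3. rotate(1, 180) → [θ0=0°, θ1=180°, θ2=90°]
4. rotate(1, 180) → [θ0=0°, θ1=180°, θ2=90°]
5. rotate(0, -90) → [θ0=270°, θ1=180°, θ2=90°]

[θ0=270°, θ1=180°, θ2=90°]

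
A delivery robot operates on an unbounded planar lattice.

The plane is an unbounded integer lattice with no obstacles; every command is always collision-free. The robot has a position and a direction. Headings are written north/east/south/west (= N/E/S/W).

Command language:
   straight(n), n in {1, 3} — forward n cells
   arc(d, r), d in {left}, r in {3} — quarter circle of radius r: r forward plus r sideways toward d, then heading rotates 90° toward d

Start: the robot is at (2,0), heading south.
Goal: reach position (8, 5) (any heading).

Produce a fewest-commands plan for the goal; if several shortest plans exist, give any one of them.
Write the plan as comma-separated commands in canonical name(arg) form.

straight(1), arc(left, 3), arc(left, 3), straight(3), straight(3)

begin: at (2,0), heading south
[1] after straight(1): at (2,-1), heading south
[2] after arc(left, 3): at (5,-4), heading east
[3] after arc(left, 3): at (8,-1), heading north
[4] after straight(3): at (8,2), heading north
[5] after straight(3): at (8,5), heading north
shorter routes all fall short; 5 is best.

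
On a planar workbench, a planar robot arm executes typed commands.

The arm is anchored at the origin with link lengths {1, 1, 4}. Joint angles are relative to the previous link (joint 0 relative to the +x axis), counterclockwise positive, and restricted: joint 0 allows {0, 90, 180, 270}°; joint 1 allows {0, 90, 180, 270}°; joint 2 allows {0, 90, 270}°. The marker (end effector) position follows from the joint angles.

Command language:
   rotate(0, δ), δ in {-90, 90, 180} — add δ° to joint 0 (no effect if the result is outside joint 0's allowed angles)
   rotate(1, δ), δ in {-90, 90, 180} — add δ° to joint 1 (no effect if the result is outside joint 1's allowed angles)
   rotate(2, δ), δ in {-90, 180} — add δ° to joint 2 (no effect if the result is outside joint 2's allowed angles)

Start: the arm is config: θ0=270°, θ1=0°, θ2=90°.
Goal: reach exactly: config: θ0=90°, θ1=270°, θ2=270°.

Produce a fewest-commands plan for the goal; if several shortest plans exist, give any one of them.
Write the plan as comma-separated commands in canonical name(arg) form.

rotate(1, -90), rotate(2, 180), rotate(0, 180)

t0: config: θ0=270°, θ1=0°, θ2=90°
step 1 (rotate(1, -90)): config: θ0=270°, θ1=270°, θ2=90°
step 2 (rotate(2, 180)): config: θ0=270°, θ1=270°, θ2=270°
step 3 (rotate(0, 180)): config: θ0=90°, θ1=270°, θ2=270°
minimal: 3 command(s), checked below 3.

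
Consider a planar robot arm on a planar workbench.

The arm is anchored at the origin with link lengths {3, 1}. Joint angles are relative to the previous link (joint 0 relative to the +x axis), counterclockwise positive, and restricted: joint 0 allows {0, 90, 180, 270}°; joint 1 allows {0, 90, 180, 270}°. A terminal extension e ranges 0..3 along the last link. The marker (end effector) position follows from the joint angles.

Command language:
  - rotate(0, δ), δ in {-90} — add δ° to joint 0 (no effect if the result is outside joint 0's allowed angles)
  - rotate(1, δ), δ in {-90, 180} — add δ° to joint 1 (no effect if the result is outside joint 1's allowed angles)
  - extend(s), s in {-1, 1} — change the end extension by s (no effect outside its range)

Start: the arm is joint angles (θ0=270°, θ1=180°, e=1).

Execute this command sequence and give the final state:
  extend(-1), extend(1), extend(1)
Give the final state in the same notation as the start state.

initial: joint angles (θ0=270°, θ1=180°, e=1)
1. extend(-1) → joint angles (θ0=270°, θ1=180°, e=0)
2. extend(1) → joint angles (θ0=270°, θ1=180°, e=1)
3. extend(1) → joint angles (θ0=270°, θ1=180°, e=2)

joint angles (θ0=270°, θ1=180°, e=2)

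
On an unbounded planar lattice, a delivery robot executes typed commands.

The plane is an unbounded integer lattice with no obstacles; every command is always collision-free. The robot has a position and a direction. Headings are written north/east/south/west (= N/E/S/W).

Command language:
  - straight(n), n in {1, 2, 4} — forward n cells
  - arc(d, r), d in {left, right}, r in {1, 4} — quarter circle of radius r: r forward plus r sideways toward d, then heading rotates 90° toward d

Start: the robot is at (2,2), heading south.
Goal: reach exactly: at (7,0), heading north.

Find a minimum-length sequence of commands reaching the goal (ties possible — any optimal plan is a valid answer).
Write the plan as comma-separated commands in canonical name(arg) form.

arc(left, 4), arc(left, 1), straight(1)

t0: at (2,2), heading south
[1] after arc(left, 4): at (6,-2), heading east
[2] after arc(left, 1): at (7,-1), heading north
[3] after straight(1): at (7,0), heading north
nothing shorter than 3 reaches the goal.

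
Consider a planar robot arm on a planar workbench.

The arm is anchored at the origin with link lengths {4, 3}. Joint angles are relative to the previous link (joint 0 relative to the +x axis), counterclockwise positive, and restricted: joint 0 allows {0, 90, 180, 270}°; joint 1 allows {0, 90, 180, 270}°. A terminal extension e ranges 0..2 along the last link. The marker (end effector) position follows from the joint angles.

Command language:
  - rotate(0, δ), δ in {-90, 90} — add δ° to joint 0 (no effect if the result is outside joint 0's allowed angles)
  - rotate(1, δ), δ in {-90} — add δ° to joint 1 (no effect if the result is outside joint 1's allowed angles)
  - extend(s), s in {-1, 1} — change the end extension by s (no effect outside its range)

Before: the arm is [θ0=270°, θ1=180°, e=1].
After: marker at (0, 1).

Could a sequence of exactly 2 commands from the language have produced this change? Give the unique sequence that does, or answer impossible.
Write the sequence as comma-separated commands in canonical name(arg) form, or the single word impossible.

extend(1), extend(1)

initial: [θ0=270°, θ1=180°, e=1]
step 1 (extend(1)): [θ0=270°, θ1=180°, e=2]
step 2 (extend(1)): [θ0=270°, θ1=180°, e=2]
uniquely the one of 25 2-step routes that fits.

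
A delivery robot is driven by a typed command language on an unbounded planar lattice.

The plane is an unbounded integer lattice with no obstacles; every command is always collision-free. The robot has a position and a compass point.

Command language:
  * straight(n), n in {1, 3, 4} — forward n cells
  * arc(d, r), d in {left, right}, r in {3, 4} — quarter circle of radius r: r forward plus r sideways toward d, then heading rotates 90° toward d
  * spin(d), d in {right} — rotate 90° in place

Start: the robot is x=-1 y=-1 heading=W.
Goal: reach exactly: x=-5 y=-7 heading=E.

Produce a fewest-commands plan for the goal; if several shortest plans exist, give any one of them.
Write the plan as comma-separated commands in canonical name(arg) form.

begin: x=-1 y=-1 heading=W
1. straight(4) → x=-5 y=-1 heading=W
2. arc(left, 3) → x=-8 y=-4 heading=S
3. arc(left, 3) → x=-5 y=-7 heading=E
no 2-step plan works, so 3 is optimal.

straight(4), arc(left, 3), arc(left, 3)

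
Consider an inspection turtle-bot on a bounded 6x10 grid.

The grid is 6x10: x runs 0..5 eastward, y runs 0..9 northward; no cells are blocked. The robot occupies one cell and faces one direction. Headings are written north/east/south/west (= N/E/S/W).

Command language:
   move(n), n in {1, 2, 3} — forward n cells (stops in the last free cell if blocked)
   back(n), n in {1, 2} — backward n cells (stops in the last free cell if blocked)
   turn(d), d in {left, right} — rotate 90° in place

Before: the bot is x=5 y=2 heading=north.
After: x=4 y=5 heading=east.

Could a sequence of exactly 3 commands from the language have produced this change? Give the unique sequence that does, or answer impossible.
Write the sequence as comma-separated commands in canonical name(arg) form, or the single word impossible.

key: running back(1) before move(3) would end elsewhere — order is forced
initial: x=5 y=2 heading=north
1. move(3) → x=5 y=5 heading=north
2. turn(right) → x=5 y=5 heading=east
3. back(1) → x=4 y=5 heading=east
no other 3-command option fits: unique.

move(3), turn(right), back(1)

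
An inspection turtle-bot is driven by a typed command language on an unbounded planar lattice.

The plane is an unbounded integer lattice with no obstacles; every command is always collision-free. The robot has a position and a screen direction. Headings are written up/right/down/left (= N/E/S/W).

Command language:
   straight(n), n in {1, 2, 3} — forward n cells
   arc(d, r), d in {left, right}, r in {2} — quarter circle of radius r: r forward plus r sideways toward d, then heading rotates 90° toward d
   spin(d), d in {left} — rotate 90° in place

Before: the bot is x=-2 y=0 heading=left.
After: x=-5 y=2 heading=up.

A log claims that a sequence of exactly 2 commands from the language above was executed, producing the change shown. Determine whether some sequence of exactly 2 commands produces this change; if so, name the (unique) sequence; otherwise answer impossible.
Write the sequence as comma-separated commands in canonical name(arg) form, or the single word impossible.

straight(1), arc(right, 2)

key: order matters: swapping straight(1) and arc(right, 2) lands elsewhere
from: x=-2 y=0 heading=left
1. straight(1) → x=-3 y=0 heading=left
2. arc(right, 2) → x=-5 y=2 heading=up
no rival 2-sequence matches.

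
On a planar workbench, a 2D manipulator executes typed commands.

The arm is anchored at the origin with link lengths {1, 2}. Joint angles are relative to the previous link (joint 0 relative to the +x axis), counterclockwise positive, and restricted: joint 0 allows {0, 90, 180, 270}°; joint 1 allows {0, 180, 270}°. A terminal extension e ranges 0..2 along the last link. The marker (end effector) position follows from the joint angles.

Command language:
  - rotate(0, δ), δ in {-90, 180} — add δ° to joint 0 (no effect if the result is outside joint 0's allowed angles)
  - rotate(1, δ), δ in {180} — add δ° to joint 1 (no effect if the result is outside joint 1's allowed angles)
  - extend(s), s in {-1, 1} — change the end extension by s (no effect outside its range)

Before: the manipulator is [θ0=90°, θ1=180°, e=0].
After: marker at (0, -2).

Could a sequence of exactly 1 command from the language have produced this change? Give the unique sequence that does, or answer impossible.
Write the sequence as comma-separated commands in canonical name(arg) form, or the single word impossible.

from: [θ0=90°, θ1=180°, e=0]
[1] after extend(1): [θ0=90°, θ1=180°, e=1]
uniquely the one of 5 1-step routes that fits.

extend(1)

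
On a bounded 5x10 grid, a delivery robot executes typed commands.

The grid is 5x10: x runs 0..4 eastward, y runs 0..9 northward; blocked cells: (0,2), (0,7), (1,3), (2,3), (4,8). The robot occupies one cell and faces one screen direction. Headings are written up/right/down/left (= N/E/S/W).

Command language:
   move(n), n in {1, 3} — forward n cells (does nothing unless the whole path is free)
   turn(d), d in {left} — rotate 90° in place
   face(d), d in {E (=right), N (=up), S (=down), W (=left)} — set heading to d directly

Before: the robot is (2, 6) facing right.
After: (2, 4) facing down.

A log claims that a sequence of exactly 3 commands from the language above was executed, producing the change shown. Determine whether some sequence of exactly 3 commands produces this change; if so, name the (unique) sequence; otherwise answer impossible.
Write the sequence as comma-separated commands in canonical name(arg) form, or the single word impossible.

face(S), move(1), move(1)

key: position moved to (2,4) AND the heading swung to S — translation plus rotation needed
t0: (2, 6) facing right
[1] after face(S): (2, 6) facing down
[2] after move(1): (2, 5) facing down
[3] after move(1): (2, 4) facing down
no other 3-command option fits: unique.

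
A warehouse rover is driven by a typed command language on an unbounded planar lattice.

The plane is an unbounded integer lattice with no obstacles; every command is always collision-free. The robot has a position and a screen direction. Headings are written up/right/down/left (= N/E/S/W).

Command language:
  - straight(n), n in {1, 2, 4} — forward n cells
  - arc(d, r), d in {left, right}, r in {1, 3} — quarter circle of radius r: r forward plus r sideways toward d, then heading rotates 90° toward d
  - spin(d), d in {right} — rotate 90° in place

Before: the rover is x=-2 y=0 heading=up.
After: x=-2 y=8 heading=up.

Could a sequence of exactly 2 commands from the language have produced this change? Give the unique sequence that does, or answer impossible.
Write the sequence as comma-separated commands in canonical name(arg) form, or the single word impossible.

straight(4), straight(4)

key: heading stays N — no command in the sequence turns
t0: x=-2 y=0 heading=up
1. straight(4) → x=-2 y=4 heading=up
2. straight(4) → x=-2 y=8 heading=up
no rival 2-sequence matches.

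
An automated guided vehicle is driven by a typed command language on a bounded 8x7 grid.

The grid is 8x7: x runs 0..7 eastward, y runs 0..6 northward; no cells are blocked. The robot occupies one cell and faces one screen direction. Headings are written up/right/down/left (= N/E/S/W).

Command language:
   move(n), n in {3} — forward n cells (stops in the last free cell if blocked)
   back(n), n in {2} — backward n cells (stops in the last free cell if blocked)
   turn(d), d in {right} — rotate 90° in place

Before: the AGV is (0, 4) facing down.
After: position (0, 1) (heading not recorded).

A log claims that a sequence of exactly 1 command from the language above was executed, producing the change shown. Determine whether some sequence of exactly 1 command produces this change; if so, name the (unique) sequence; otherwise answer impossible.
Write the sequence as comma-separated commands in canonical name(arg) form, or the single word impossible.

move(3)

begin: (0, 4) facing down
t=1 move(3) ⇒ (0, 1) facing down
no other 1-command option fits: unique.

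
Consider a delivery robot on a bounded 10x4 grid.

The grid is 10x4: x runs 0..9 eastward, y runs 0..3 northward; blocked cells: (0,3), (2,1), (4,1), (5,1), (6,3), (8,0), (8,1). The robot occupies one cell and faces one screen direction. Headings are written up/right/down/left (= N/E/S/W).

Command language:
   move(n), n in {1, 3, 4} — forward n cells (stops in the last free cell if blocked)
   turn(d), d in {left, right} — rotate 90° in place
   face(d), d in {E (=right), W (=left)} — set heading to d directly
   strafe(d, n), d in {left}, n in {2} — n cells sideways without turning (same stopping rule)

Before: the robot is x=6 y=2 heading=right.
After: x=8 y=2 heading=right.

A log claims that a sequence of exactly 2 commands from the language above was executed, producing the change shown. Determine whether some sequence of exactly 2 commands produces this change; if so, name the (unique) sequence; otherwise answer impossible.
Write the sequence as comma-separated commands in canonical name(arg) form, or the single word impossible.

move(1), move(1)

key: heading stays E — no command in the sequence turns
from: x=6 y=2 heading=right
1. move(1) → x=7 y=2 heading=right
2. move(1) → x=8 y=2 heading=right
uniquely the one of 64 2-step routes that fits.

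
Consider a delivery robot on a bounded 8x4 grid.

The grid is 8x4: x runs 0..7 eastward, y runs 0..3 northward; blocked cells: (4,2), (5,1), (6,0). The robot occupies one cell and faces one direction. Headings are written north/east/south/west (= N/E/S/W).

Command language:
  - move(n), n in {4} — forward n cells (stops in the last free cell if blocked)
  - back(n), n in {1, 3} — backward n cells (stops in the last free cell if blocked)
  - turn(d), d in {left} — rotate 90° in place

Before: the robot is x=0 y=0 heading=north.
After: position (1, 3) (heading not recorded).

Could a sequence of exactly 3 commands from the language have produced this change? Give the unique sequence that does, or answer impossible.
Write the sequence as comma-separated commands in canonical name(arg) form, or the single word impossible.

move(4), turn(left), back(1)

key: order matters: swapping move(4) and back(1) lands elsewhere
begin: x=0 y=0 heading=north
1. move(4) → x=0 y=3 heading=north
2. turn(left) → x=0 y=3 heading=west
3. back(1) → x=1 y=3 heading=west
uniquely the one of 64 3-step routes that fits.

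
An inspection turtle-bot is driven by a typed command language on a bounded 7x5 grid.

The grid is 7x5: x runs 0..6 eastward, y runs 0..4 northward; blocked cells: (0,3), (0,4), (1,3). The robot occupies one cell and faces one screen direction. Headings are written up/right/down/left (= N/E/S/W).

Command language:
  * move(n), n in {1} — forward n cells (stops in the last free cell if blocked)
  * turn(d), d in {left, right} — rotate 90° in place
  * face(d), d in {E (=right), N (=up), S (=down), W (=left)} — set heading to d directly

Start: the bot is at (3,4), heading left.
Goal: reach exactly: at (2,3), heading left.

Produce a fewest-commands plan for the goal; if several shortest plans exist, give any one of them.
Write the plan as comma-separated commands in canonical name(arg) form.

initial: at (3,4), heading left
t=1 move(1) ⇒ at (2,4), heading left
t=2 turn(left) ⇒ at (2,4), heading down
t=3 move(1) ⇒ at (2,3), heading down
t=4 face(W) ⇒ at (2,3), heading left
nothing shorter than 4 reaches the goal.

move(1), turn(left), move(1), face(W)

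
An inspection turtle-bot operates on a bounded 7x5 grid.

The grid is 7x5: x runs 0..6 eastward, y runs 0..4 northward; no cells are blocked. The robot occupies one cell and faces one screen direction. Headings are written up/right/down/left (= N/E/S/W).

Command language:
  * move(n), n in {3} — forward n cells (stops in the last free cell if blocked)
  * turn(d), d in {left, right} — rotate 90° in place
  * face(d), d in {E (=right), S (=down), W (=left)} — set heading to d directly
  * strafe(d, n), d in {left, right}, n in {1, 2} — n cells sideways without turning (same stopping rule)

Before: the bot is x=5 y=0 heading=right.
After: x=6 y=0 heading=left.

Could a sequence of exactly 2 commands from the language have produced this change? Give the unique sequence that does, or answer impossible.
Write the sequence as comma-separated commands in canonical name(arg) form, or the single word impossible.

move(3), face(W)

key: position moved to (6,0) AND the heading swung to W — translation plus rotation needed
from: x=5 y=0 heading=right
t=1 move(3) ⇒ x=6 y=0 heading=right
t=2 face(W) ⇒ x=6 y=0 heading=left
no other 2-command option fits: unique.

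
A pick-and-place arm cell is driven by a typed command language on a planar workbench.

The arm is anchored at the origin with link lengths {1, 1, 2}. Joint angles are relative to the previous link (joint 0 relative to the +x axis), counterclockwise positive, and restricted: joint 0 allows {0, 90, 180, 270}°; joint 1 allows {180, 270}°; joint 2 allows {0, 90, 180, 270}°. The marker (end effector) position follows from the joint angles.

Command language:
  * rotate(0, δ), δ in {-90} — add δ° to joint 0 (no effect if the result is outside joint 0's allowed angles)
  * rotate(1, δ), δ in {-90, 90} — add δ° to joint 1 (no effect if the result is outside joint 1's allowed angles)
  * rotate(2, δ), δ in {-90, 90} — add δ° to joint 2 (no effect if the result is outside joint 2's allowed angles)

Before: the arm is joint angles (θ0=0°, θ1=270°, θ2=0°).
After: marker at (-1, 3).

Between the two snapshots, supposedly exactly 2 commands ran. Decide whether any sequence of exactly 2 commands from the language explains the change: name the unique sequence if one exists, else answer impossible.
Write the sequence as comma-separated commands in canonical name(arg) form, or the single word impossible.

initial: joint angles (θ0=0°, θ1=270°, θ2=0°)
t=1 rotate(0, -90) ⇒ joint angles (θ0=270°, θ1=270°, θ2=0°)
t=2 rotate(0, -90) ⇒ joint angles (θ0=180°, θ1=270°, θ2=0°)
uniquely the one of 25 2-step routes that fits.

rotate(0, -90), rotate(0, -90)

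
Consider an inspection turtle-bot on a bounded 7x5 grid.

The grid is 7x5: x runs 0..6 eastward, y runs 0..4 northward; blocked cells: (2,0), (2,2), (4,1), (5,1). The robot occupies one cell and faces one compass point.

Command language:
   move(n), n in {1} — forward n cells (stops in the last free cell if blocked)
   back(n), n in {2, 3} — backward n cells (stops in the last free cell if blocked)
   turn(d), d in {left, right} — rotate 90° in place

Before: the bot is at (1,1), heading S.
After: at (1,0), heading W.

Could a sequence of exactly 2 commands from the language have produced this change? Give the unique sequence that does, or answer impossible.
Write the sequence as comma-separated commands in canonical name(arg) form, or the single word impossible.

move(1), turn(right)

key: cell and facing (now W) both changed — the 2 commands mix motion and turning
initial: at (1,1), heading S
step 1 (move(1)): at (1,0), heading S
step 2 (turn(right)): at (1,0), heading W
no other 2-command option fits: unique.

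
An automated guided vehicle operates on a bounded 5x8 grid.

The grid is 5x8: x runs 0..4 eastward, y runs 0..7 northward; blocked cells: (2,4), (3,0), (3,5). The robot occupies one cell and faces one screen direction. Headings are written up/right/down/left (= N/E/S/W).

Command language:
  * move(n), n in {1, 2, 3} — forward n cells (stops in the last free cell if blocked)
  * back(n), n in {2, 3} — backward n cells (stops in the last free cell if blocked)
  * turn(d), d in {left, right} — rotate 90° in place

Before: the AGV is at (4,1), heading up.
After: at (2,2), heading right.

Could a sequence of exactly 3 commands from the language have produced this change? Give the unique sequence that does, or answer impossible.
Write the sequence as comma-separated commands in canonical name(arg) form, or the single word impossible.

key: order matters: swapping move(1) and back(2) lands elsewhere
begin: at (4,1), heading up
step 1 (move(1)): at (4,2), heading up
step 2 (turn(right)): at (4,2), heading right
step 3 (back(2)): at (2,2), heading right
all 343 alternatives checked — unique.

move(1), turn(right), back(2)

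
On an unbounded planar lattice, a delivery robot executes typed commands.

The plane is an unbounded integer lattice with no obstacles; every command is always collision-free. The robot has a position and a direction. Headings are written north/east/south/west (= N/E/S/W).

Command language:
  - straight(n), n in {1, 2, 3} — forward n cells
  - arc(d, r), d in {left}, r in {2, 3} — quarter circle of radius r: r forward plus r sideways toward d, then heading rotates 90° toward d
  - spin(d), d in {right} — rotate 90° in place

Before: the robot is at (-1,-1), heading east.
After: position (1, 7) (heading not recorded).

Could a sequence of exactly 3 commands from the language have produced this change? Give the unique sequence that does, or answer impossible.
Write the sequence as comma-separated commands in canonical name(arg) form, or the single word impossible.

arc(left, 2), straight(3), straight(3)

key: order matters: swapping arc(left, 2) and straight(3) lands elsewhere
begin: at (-1,-1), heading east
step 1 (arc(left, 2)): at (1,1), heading north
step 2 (straight(3)): at (1,4), heading north
step 3 (straight(3)): at (1,7), heading north
uniquely the one of 216 3-step routes that fits.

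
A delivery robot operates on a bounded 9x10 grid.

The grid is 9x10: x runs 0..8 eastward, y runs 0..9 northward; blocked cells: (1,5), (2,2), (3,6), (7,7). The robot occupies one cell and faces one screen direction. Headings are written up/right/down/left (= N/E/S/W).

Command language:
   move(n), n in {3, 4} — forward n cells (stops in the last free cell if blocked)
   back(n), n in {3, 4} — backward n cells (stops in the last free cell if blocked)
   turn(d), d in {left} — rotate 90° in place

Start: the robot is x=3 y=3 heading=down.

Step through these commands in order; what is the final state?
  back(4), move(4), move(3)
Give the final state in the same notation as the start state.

begin: x=3 y=3 heading=down
[1] after back(4): x=3 y=5 heading=down
[2] after move(4): x=3 y=1 heading=down
[3] after move(3): x=3 y=0 heading=down

x=3 y=0 heading=down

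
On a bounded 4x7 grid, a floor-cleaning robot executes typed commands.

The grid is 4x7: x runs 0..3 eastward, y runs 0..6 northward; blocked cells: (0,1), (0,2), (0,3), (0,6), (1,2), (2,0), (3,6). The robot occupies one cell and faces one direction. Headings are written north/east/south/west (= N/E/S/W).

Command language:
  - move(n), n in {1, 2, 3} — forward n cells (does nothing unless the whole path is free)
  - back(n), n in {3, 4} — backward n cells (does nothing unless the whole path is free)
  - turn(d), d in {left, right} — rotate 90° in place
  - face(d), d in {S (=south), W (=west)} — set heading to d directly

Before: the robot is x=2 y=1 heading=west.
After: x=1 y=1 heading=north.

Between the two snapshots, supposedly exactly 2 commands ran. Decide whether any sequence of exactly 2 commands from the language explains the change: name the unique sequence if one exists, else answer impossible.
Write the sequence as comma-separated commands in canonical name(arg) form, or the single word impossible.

key: order matters: swapping move(1) and turn(right) lands elsewhere
t0: x=2 y=1 heading=west
step 1 (move(1)): x=1 y=1 heading=west
step 2 (turn(right)): x=1 y=1 heading=north
uniquely the one of 81 2-step routes that fits.

move(1), turn(right)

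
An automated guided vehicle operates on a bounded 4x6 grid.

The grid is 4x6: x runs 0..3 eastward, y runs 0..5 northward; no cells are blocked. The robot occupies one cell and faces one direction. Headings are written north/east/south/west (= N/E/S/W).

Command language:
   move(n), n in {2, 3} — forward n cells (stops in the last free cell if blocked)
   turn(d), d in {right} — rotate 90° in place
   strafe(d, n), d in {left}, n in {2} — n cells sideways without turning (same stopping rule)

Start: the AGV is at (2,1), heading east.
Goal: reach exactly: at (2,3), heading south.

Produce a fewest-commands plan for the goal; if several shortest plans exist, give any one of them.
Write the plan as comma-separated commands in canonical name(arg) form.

from: at (2,1), heading east
step 1 (strafe(left, 2)): at (2,3), heading east
step 2 (turn(right)): at (2,3), heading south
no 1-step plan works, so 2 is optimal.

strafe(left, 2), turn(right)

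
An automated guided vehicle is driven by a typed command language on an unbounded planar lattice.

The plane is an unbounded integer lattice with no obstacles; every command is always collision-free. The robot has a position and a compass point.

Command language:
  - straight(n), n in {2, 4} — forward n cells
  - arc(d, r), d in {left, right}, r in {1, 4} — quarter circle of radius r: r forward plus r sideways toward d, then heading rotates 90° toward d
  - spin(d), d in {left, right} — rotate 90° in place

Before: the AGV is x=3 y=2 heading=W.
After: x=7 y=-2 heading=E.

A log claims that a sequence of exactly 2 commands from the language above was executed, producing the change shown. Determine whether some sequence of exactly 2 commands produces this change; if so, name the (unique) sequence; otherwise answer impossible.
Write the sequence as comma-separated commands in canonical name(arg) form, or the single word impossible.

spin(left), arc(left, 4)

key: position moved to (7,-2) AND the heading swung to E — translation plus rotation needed
start: x=3 y=2 heading=W
1. spin(left) → x=3 y=2 heading=S
2. arc(left, 4) → x=7 y=-2 heading=E
uniquely the one of 64 2-step routes that fits.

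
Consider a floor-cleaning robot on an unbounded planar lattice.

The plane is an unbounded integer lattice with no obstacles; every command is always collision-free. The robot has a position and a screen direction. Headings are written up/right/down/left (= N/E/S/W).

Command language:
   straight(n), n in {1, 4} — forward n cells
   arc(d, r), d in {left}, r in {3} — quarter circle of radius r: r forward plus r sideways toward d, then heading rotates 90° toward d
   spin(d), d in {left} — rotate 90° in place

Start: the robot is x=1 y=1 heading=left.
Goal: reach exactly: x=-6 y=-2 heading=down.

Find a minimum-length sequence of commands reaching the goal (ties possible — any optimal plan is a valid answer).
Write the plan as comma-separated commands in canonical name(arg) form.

straight(4), arc(left, 3)

initial: x=1 y=1 heading=left
step 1 (straight(4)): x=-3 y=1 heading=left
step 2 (arc(left, 3)): x=-6 y=-2 heading=down
nothing shorter than 2 reaches the goal.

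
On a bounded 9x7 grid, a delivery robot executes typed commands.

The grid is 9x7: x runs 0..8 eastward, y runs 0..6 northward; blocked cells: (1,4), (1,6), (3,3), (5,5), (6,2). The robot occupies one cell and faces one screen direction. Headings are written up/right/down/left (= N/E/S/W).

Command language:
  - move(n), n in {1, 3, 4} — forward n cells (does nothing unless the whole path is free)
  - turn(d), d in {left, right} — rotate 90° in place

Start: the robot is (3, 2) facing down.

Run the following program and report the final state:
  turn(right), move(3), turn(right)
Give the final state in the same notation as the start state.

(0, 2) facing up

start: (3, 2) facing down
step 1 (turn(right)): (3, 2) facing left
step 2 (move(3)): (0, 2) facing left
step 3 (turn(right)): (0, 2) facing up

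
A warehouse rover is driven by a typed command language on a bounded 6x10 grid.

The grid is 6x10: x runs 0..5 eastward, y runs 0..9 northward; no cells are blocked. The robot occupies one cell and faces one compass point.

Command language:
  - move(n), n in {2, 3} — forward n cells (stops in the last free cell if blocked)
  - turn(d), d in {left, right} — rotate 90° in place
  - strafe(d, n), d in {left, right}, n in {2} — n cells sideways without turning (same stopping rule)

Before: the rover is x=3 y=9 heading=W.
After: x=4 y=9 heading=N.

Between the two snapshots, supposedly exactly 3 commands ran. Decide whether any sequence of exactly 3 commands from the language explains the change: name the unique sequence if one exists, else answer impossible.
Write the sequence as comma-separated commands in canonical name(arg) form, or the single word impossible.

impossible

all 216 sequences checked — none match.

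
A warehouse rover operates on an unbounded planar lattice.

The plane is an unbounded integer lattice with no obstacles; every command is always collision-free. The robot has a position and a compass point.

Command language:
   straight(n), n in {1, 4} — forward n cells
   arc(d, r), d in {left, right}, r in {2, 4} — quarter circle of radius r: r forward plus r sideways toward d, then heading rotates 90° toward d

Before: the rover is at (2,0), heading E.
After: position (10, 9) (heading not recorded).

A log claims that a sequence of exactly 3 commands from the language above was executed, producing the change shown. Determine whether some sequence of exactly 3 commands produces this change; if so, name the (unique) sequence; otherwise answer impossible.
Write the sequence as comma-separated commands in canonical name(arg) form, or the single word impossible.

arc(left, 4), straight(1), arc(right, 4)

key: running arc(right, 4) before arc(left, 4) would end elsewhere — order is forced
initial: at (2,0), heading E
1. arc(left, 4) → at (6,4), heading N
2. straight(1) → at (6,5), heading N
3. arc(right, 4) → at (10,9), heading E
no rival 3-sequence matches.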